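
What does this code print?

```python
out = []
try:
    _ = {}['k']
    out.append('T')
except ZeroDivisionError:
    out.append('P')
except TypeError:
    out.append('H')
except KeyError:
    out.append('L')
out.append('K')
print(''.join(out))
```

Execution trace: 'L' (except KeyError) → 'K' (after the try/except). Output: LK

Answer: LK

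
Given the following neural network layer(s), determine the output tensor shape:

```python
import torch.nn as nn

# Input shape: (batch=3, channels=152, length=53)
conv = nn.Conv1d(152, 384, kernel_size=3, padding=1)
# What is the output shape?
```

Input: (3, 152, 53) -> Output: (3, 384, 53)

Answer: (3, 384, 53)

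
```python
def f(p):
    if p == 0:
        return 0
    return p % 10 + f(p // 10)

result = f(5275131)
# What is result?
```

Sum of digits of 5275131: 1 + 3 + 1 + 5 + 7 + 2 + 5 = 24

Answer: 24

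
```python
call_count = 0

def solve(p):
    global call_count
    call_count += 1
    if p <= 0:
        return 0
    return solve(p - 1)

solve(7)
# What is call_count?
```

Linear recursion stepping by 1: 8 calls from p=7 down to ≤0.

Answer: 8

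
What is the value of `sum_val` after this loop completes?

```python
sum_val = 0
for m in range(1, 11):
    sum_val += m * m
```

Sum of squares 1² to 10² = 385
`sum_val` takes the values: 0 → 1 → 5 → 14 → 30 → 55 → 91 → 140 → 204 → 285 → 385

Answer: 385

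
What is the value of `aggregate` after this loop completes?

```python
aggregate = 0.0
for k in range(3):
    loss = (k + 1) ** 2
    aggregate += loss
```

Sum of squared losses 1² + 2² + ... + 3²
`aggregate` takes the values: 0.0 → 1.0 → 5.0 → 14.0

Answer: 14.0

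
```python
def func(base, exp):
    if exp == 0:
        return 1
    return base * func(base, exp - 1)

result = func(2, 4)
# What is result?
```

func(2, 4) = 2 * 2 * 2 * 2 = 16

Answer: 16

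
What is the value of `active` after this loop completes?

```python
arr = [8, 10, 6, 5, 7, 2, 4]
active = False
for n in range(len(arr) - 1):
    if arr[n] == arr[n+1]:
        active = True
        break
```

Check consecutive duplicates in [8, 10, 6, 5, 7, 2, 4]
`active` takes the values: False

Answer: False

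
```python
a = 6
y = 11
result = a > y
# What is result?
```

Trace:
`a = 6` → a = 6
`y = 11` → y = 11
`result = a > y` → result = False
So result = False

Answer: False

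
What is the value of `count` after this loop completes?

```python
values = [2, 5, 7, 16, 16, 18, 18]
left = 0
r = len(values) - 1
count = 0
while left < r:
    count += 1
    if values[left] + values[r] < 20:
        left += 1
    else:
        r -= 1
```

Steps to find pair summing to 20
`count` takes the values: 0 → 1 → 2 → 3 → 4 → 5 → 6

Answer: 6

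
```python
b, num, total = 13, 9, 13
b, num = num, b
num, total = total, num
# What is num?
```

Trace:
`b, num, total = 13, 9, 13` → b = 13; num = 9; total = 13
`b, num = num, b` → b = 9; num = 13
`num, total = total, num` → num = 13; total = 13
So num = 13

Answer: 13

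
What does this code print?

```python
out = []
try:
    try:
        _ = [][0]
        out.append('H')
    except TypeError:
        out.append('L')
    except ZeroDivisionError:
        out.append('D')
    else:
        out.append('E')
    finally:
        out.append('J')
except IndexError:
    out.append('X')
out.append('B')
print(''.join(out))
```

Execution trace: 'J' (finally) → 'X' (outer except IndexError) → 'B' (after the try/except). Output: JXB

Answer: JXB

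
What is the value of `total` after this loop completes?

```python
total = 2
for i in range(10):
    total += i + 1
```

Start at 2, add 1 to 10 = 57
`total` takes the values: 2 → 3 → 5 → 8 → 12 → 17 → 23 → 30 → 38 → 47 → 57

Answer: 57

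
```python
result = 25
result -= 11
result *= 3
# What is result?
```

Trace:
`result = 25` → result = 25
`result -= 11` → result = 14
`result *= 3` → result = 42
So result = 42

Answer: 42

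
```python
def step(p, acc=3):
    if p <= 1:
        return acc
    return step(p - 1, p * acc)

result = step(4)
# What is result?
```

Accumulator trace (n, acc): (4, 3) -> (3, 12) -> (2, 36) -> (1, 72) -> return 72

Answer: 72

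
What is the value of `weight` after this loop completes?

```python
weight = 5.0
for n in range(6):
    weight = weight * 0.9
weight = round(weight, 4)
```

Exponential decay: 5.0 * 0.9^6
`weight` takes the values: 5.0 → 4.5 → 4.05 → 3.645 → 3.2805 → 2.95245 → 2.657205 → 2.6572

Answer: 2.6572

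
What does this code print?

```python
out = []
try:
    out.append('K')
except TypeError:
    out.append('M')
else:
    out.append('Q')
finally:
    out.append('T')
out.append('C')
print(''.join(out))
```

Execution trace: 'K' (try body, no exception) → 'Q' (else) → 'T' (finally) → 'C' (after the try/except). Output: KQTC

Answer: KQTC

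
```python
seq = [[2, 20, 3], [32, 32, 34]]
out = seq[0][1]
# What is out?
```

Trace:
`seq = [[2, 20, 3], [32, 32, 34]]` → seq = [[2, 20, 3], [32, 32, 34]]
`out = seq[0][1]` → out = 20
So out = 20

Answer: 20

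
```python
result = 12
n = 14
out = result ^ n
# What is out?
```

Trace:
`result = 12` → result = 12
`n = 14` → n = 14
`out = result ^ n` → out = 2
So out = 2

Answer: 2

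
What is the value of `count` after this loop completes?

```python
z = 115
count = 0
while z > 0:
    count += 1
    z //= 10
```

Count digits by repeated division by 10
`count` takes the values: 0 → 1 → 2 → 3

Answer: 3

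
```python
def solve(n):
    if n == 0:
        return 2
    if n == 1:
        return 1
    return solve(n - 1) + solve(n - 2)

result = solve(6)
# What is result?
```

Build up from base cases: solve(0)=2, solve(1)=1, solve(2)=3, solve(3)=4, solve(4)=7, solve(5)=11, solve(6)=18

Answer: 18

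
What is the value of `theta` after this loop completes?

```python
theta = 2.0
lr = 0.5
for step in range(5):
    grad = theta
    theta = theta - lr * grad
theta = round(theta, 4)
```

Gradient descent: w = 2.0 * (1 - 0.5)^5
`theta` takes the values: 2.0 → 1.0 → 0.5 → 0.25 → 0.125 → 0.0625

Answer: 0.0625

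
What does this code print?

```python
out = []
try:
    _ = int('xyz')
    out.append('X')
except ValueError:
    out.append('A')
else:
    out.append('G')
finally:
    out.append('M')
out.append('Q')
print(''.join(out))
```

Execution trace: 'A' (except ValueError) → 'M' (finally) → 'Q' (after the try/except). Output: AMQ

Answer: AMQ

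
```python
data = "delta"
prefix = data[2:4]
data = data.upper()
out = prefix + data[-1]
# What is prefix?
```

Trace:
`data = "delta"` → data = 'delta'
`prefix = data[2:4]` → prefix = 'lt'
`data = data.upper()` → data = 'DELTA'
`out = prefix + data[-1]` → out = 'ltA'
So prefix = 'lt'

Answer: 'lt'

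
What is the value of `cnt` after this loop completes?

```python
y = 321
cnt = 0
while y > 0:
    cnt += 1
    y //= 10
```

Count digits by repeated division by 10
`cnt` takes the values: 0 → 1 → 2 → 3

Answer: 3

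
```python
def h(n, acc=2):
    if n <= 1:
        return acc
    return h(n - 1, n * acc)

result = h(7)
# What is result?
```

Accumulator trace (n, acc): (7, 2) -> (6, 14) -> (5, 84) -> (4, 420) -> (3, 1680) -> (2, 5040) -> (1, 10080) -> return 10080

Answer: 10080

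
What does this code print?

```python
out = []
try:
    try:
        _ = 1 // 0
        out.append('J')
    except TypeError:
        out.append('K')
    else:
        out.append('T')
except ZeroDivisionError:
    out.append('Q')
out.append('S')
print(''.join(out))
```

Execution trace: 'Q' (outer except ZeroDivisionError) → 'S' (after the try/except). Output: QS

Answer: QS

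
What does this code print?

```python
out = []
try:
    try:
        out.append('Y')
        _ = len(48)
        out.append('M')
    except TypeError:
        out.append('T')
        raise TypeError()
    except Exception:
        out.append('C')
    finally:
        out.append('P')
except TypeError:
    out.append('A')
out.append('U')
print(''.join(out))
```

Execution trace: 'Y' (inner try body) → 'T' (inner except TypeError) → 'P' (inner finally) → 'A' (outer except TypeError) → 'U' (after the try/except). Output: YTPAU

Answer: YTPAU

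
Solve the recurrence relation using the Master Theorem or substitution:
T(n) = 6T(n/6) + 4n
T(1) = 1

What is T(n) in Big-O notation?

By Master Theorem: a=6, b=6, f(n)=4n. Since log_6(6) = 1 and f(n) = Θ(n^1), Case 2 applies. T(n) = O(n log n).

Answer: O(n log n)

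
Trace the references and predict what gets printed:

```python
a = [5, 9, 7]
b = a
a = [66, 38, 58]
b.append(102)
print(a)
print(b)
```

Key concept: rebinding vs mutation: a is rebound to a new list, b still points at the original.
Step by step:
`a = [5, 9, 7]` → a = [5, 9, 7]
`b = a` → b = [5, 9, 7] (same object as a)
`a = [66, 38, 58]` → a = [66, 38, 58]
`b.append(102)` → b = [5, 9, 7, 102]
`print(a)` → prints [66, 38, 58]
`print(b)` → prints [5, 9, 7, 102]

Answer:
[66, 38, 58]
[5, 9, 7, 102]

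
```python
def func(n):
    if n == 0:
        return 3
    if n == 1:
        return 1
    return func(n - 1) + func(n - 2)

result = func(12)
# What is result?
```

Build up from base cases: func(0)=3, func(1)=1, func(2)=4, func(3)=5, func(4)=9, func(5)=14, func(6)=23, ..., func(12)=411

Answer: 411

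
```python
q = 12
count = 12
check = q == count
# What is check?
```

Trace:
`q = 12` → q = 12
`count = 12` → count = 12
`check = q == count` → check = True
So check = True

Answer: True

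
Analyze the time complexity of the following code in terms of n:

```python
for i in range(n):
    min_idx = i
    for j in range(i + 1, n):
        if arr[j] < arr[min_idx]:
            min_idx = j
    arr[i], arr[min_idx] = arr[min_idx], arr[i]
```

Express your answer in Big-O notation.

This is Selection sort. Time complexity: O(n²).

Answer: O(n²)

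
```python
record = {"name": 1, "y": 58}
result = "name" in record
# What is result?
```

Trace:
`record = {"name": 1, "y": 58}` → record = {'name': 1, 'y': 58}
`result = "name" in record` → result = True
So result = True

Answer: True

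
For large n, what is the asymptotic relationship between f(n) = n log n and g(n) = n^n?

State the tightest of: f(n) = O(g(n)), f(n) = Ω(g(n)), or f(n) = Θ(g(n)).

n log n vs n^n: f(n) = O(g(n)) but not Ω(g(n)) — n^n grows strictly faster than n log n.

Answer: f(n) = O(g(n)) but not Ω(g(n)) — n^n grows strictly faster than n log n.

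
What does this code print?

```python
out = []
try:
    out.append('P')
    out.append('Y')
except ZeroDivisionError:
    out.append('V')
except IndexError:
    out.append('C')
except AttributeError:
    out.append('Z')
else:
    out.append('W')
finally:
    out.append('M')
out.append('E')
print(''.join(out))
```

Execution trace: 'P' (try body) → 'Y' (try body, no exception) → 'W' (else) → 'M' (finally) → 'E' (after the try/except). Output: PYWME

Answer: PYWME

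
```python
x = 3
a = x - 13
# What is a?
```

Trace:
`x = 3` → x = 3
`a = x - 13` → a = -10
So a = -10

Answer: -10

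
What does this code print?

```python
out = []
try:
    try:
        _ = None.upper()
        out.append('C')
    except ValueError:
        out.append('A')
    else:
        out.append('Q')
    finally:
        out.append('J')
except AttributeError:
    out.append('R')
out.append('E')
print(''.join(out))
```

Execution trace: 'J' (finally) → 'R' (outer except AttributeError) → 'E' (after the try/except). Output: JRE

Answer: JRE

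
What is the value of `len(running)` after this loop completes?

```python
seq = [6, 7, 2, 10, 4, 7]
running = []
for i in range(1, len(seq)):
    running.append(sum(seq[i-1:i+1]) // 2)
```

Number of 2-element averages
`running` takes the values: [] → [6] → [6, 4] → [6, 4, 6] → [6, 4, 6, 7] → [6, 4, 6, 7, 5]
So `len(running)` = 5

Answer: 5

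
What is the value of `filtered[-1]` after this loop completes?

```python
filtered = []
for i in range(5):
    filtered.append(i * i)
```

Last element of squares 0 to 4
`filtered` takes the values: [] → [0] → [0, 1] → [0, 1, 4] → [0, 1, 4, 9] → [0, 1, 4, 9, 16]
So `filtered[-1]` = 16

Answer: 16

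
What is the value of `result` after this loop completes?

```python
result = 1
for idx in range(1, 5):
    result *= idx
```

4! = 24
`result` takes the values: 1 → 2 → 6 → 24

Answer: 24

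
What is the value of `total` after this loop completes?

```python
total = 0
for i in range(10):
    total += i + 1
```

Start at 0, add 1 to 10 = 55
`total` takes the values: 0 → 1 → 3 → 6 → 10 → 15 → 21 → 28 → 36 → 45 → 55

Answer: 55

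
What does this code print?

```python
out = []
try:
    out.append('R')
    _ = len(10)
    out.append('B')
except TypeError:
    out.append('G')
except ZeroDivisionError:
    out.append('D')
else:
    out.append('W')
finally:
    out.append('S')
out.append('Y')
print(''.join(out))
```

Execution trace: 'R' (try body) → 'G' (except TypeError) → 'S' (finally) → 'Y' (after the try/except). Output: RGSY

Answer: RGSY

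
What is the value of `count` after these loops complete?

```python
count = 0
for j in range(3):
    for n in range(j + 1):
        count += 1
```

Triangle: 1 + 2 + ... + 3
`count` takes the values: 0 → 1 → 2 → 3 → 4 → 5 → 6

Answer: 6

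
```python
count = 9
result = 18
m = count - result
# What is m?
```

Trace:
`count = 9` → count = 9
`result = 18` → result = 18
`m = count - result` → m = -9
So m = -9

Answer: -9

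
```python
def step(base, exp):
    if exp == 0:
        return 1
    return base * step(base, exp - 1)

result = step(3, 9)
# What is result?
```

step(3, 9) = 3 * 3 * 3 * 3 * 3 * 3 * 3 * 3 * 3 = 19683

Answer: 19683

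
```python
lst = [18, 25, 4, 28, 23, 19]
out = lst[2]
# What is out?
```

Trace:
`lst = [18, 25, 4, 28, 23, 19]` → lst = [18, 25, 4, 28, 23, 19]
`out = lst[2]` → out = 4
So out = 4

Answer: 4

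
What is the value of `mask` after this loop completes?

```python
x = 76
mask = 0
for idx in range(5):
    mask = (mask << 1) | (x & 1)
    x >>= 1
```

Reverse lowest 5 bits of 76
`mask` takes the values: 0 → 1 → 3 → 6

Answer: 6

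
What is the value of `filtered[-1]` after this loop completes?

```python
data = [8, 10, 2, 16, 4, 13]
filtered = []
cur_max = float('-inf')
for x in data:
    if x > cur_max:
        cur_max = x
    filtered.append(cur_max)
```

Running max ends at 16
`filtered` takes the values: [] → [8] → [8, 10] → [8, 10, 10] → [8, 10, 10, 16] → [8, 10, 10, 16, 16] → [8, 10, 10, 16, 16, 16]
So `filtered[-1]` = 16

Answer: 16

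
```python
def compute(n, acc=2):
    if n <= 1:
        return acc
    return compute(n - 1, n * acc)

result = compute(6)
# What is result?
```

Accumulator trace (n, acc): (6, 2) -> (5, 12) -> (4, 60) -> (3, 240) -> (2, 720) -> (1, 1440) -> return 1440

Answer: 1440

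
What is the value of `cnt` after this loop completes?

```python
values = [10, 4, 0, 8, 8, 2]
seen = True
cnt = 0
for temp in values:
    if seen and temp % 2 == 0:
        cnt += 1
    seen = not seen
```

Count even values at even positions
`cnt` takes the values: 0 → 1 → 2 → 3

Answer: 3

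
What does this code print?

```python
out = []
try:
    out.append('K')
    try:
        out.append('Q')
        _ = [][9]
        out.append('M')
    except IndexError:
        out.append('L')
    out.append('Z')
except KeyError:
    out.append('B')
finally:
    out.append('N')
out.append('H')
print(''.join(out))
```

Execution trace: 'K' (try body) → 'Q' (inner try body) → 'L' (inner except IndexError) → 'Z' (try body, no exception) → 'N' (finally) → 'H' (after the try/except). Output: KQLZNH

Answer: KQLZNH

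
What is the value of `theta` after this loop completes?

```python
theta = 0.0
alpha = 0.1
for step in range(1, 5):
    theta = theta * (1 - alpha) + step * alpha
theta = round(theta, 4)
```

Moving average with lr=0.1
`theta` takes the values: 0.0 → 0.1 → 0.29 → 0.561 → 0.9049

Answer: 0.9049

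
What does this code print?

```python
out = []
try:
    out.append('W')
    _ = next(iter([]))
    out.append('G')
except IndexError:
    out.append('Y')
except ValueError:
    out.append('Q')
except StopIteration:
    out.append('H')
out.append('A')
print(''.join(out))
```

Execution trace: 'W' (try body) → 'H' (except StopIteration) → 'A' (after the try/except). Output: WHA

Answer: WHA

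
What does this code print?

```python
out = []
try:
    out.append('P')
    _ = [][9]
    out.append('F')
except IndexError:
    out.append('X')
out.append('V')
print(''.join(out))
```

Execution trace: 'P' (try body) → 'X' (except IndexError) → 'V' (after the try/except). Output: PXV

Answer: PXV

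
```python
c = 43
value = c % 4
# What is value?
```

Trace:
`c = 43` → c = 43
`value = c % 4` → value = 3
So value = 3

Answer: 3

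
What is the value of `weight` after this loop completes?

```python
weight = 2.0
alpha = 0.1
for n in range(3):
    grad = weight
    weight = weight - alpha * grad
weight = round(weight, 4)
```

Gradient descent: w = 2.0 * (1 - 0.1)^3
`weight` takes the values: 2.0 → 1.8 → 1.62 → 1.458

Answer: 1.458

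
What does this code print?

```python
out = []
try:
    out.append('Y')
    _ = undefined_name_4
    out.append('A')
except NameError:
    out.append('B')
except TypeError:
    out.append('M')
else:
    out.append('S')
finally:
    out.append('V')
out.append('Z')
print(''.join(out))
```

Execution trace: 'Y' (try body) → 'B' (except NameError) → 'V' (finally) → 'Z' (after the try/except). Output: YBVZ

Answer: YBVZ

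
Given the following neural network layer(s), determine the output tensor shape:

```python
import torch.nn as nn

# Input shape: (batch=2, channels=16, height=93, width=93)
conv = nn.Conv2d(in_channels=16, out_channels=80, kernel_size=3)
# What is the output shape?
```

Input: (2, 16, 93, 93) -> Output: (2, 80, 91, 91)

Answer: (2, 80, 91, 91)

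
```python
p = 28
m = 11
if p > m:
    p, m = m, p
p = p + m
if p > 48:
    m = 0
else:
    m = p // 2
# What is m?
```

Trace:
`p = 28` → p = 28
`m = 11` → m = 11
`if p > m: ...` → p > m is True → p = 11; m = 28
`p = p + m` → p = 39
`if p > 48: ...` → p > 48 is False, take else branch → m = 19
So m = 19

Answer: 19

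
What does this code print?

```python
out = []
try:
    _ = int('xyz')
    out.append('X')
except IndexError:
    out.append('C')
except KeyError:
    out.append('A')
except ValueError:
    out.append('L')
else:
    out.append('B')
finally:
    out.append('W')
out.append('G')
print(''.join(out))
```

Execution trace: 'L' (except ValueError) → 'W' (finally) → 'G' (after the try/except). Output: LWG

Answer: LWG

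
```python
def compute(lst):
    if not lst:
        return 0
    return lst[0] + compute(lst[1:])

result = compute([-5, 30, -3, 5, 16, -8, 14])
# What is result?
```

(-5) + 30 + (-3) + 5 + 16 + (-8) + 14 + 0 = 49

Answer: 49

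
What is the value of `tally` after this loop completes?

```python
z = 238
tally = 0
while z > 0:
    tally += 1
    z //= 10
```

Count digits by repeated division by 10
`tally` takes the values: 0 → 1 → 2 → 3

Answer: 3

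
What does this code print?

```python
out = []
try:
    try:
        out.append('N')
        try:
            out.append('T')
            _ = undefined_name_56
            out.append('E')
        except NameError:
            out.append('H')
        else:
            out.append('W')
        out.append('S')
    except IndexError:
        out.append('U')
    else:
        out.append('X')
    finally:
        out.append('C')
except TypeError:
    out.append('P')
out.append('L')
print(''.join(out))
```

Execution trace: 'N' (try body) → 'T' (inner try body) → 'H' (inner except NameError) → 'S' (try body, no exception) → 'X' (else) → 'C' (finally) → 'L' (after the try/except). Output: NTHSXCL

Answer: NTHSXCL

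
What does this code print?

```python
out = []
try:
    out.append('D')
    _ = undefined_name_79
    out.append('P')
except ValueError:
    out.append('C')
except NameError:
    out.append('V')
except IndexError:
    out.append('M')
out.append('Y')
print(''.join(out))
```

Execution trace: 'D' (try body) → 'V' (except NameError) → 'Y' (after the try/except). Output: DVY

Answer: DVY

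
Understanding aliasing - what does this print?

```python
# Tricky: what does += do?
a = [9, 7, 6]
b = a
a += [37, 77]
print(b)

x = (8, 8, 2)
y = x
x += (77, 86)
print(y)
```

Key concept: += behavior differs for mutable vs immutable.
Step by step:
`a = [9, 7, 6]` → a = [9, 7, 6]
`b = a` → b = [9, 7, 6] (same object as a)
`a += [37, 77]` → a = [9, 7, 6, 37, 77] (same object as b); b = [9, 7, 6, 37, 77] (same object as a)
`print(b)` → prints [9, 7, 6, 37, 77]
`x = (8, 8, 2)` → x = (8, 8, 2)
`y = x` → y = (8, 8, 2)
`x += (77, 86)` → x = (8, 8, 2, 77, 86)
`print(y)` → prints (8, 8, 2)

Answer:
[9, 7, 6, 37, 77]
(8, 8, 2)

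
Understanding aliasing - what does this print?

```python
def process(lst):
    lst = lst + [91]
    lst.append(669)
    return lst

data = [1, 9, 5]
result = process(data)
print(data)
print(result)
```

Key concept: rebinding parameter vs mutation.
Step by step:
`data = [1, 9, 5]` → data = [1, 9, 5]
`result = process(data)` → result = [1, 9, 5, 91, 669]
`print(data)` → prints [1, 9, 5]
`print(result)` → prints [1, 9, 5, 91, 669]

Answer:
[1, 9, 5]
[1, 9, 5, 91, 669]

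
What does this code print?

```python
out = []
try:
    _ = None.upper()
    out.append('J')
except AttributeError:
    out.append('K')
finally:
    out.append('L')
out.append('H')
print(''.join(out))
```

Execution trace: 'K' (except AttributeError) → 'L' (finally) → 'H' (after the try/except). Output: KLH

Answer: KLH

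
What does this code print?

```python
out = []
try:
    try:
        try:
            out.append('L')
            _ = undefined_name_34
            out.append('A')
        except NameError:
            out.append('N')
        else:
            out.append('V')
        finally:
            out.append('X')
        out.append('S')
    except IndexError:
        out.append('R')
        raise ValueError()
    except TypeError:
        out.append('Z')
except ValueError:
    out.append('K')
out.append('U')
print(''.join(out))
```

Execution trace: 'L' (inner try body) → 'N' (inner except NameError) → 'X' (inner finally) → 'S' (try body, no exception) → 'U' (after the try/except). Output: LNXSU

Answer: LNXSU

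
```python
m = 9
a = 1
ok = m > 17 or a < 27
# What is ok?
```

Trace:
`m = 9` → m = 9
`a = 1` → a = 1
`ok = m > 17 or a < 27` → ok = True
So ok = True

Answer: True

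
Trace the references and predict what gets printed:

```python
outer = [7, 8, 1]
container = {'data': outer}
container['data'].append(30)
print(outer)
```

Key concept: dict holds reference to list.
Step by step:
`outer = [7, 8, 1]` → outer = [7, 8, 1]
`container = {'data': outer}` → container = {'data': [7, 8, 1]}
`container['data'].append(30)` → outer = [7, 8, 1, 30]; container = {'data': [7, 8, 1, 30]}
`print(outer)` → prints [7, 8, 1, 30]

Answer: [7, 8, 1, 30]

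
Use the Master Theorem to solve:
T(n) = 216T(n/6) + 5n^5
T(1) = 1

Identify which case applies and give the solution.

a=216, b=6, f(n)=5n^5. log_6(216) = 3. Since c=5 > 3 and the regularity condition holds (216(n/6)^5 = (216/6^5)n^5 with 216/6^5 < 1), Case 3 applies: T(n) = Θ(f(n)) = O(n^5).

Answer: O(n^5) - Case 3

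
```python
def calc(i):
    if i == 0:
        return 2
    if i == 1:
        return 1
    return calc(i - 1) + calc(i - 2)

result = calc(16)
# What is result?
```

Build up from base cases: calc(0)=2, calc(1)=1, calc(2)=3, calc(3)=4, calc(4)=7, calc(5)=11, calc(6)=18, ..., calc(16)=2207

Answer: 2207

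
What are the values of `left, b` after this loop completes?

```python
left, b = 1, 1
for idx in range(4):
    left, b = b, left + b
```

Fibonacci: after 4 iterations
`left, b` takes the values: (1, 1) → (1, 2) → (2, 3) → (3, 5) → (5, 8)

Answer: 5, 8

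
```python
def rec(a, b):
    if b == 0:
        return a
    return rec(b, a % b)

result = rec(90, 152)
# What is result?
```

rec(90, 152) -> rec(152, 90) -> rec(90, 62) -> rec(62, 28) -> rec(28, 6) -> rec(6, 4) -> rec(4, 2) -> rec(2, 0) -> 2

Answer: 2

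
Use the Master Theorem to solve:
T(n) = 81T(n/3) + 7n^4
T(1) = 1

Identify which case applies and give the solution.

a=81, b=3, f(n)=7n^4. log_3(81) = 4. Since c=4 = 4, Case 2 applies: T(n) = Θ(n^log_b(a) · log n) = O(n^4 log n).

Answer: O(n^4 log n) - Case 2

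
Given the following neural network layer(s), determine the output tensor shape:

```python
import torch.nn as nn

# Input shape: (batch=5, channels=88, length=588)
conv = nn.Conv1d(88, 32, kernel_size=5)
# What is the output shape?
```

Input: (5, 88, 588) -> Output: (5, 32, 584)

Answer: (5, 32, 584)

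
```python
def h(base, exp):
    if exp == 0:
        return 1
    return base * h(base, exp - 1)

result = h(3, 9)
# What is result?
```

h(3, 9) = 3 * 3 * 3 * 3 * 3 * 3 * 3 * 3 * 3 = 19683

Answer: 19683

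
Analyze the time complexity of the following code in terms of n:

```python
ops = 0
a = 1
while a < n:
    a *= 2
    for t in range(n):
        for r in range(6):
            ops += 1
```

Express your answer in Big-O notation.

Each loop level contributes: log n × n × 1. Multiplying the contributions gives O(n log n).

Answer: O(n log n)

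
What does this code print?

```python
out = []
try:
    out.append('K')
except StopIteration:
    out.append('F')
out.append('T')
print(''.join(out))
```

Execution trace: 'K' (try body, no exception) → 'T' (after the try/except). Output: KT

Answer: KT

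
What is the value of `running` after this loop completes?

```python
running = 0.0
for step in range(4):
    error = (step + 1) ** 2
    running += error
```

Sum of squared losses 1² + 2² + ... + 4²
`running` takes the values: 0.0 → 1.0 → 5.0 → 14.0 → 30.0

Answer: 30.0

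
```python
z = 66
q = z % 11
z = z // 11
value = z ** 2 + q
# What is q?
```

Trace:
`z = 66` → z = 66
`q = z % 11` → q = 0
`z = z // 11` → z = 6
`value = z ** 2 + q` → value = 36
So q = 0

Answer: 0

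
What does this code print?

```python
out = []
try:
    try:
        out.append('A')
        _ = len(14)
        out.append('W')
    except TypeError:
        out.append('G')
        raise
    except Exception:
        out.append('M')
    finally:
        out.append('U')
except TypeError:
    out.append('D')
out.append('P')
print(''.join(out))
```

Execution trace: 'A' (try body) → 'G' (except TypeError) → 'U' (finally) → 'D' (outer except TypeError) → 'P' (after the try/except). Output: AGUDP

Answer: AGUDP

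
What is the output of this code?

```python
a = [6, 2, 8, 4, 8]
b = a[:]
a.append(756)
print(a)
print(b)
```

Key concept: slice [:] creates copy.
Step by step:
`a = [6, 2, 8, 4, 8]` → a = [6, 2, 8, 4, 8]
`b = a[:]` → b = [6, 2, 8, 4, 8]
`a.append(756)` → a = [6, 2, 8, 4, 8, 756]
`print(a)` → prints [6, 2, 8, 4, 8, 756]
`print(b)` → prints [6, 2, 8, 4, 8]

Answer:
[6, 2, 8, 4, 8, 756]
[6, 2, 8, 4, 8]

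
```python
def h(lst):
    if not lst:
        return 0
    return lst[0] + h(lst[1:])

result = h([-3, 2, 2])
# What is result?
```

(-3) + 2 + 2 + 0 = 1

Answer: 1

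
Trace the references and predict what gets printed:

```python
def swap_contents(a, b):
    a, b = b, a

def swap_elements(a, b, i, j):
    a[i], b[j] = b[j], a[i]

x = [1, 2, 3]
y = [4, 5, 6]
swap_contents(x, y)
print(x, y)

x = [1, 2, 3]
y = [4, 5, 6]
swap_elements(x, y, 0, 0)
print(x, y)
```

Key concept: parameter rebinding vs mutation.
Step by step:
`x = [1, 2, 3]` → x = [1, 2, 3]
`y = [4, 5, 6]` → y = [4, 5, 6]
`swap_contents(x, y)` → no visible change to tracked variables
`print(x, y)` → prints [1, 2, 3] [4, 5, 6]
`x = [1, 2, 3]` → x = [1, 2, 3]
`y = [4, 5, 6]` → y = [4, 5, 6]
`swap_elements(x, y, 0, 0)` → x = [4, 2, 3]; y = [1, 5, 6]
`print(x, y)` → prints [4, 2, 3] [1, 5, 6]

Answer:
[1, 2, 3] [4, 5, 6]
[4, 2, 3] [1, 5, 6]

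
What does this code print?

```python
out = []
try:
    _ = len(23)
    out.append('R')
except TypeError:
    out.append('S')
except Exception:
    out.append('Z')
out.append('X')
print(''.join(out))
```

Execution trace: 'S' (except TypeError) → 'X' (after the try/except). Output: SX

Answer: SX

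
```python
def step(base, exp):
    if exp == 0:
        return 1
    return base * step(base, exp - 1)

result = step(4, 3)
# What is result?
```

step(4, 3) = 4 * 4 * 4 = 64

Answer: 64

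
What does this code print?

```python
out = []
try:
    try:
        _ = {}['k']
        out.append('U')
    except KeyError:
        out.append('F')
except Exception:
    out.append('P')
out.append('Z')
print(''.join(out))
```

Execution trace: 'F' (inner except KeyError) → 'Z' (after the try/except). Output: FZ

Answer: FZ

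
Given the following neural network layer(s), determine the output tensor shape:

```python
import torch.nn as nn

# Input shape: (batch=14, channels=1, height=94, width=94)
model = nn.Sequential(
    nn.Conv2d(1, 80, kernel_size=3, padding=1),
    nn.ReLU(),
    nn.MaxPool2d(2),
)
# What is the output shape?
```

Input: (14, 1, 94, 94) -> after Conv2d: (14, 80, 94, 94) -> after ReLU: (14, 80, 94, 94) -> Output: (14, 80, 47, 47)

Answer: (14, 80, 47, 47)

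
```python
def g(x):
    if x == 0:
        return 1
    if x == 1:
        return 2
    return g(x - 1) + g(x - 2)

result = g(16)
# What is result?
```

Build up from base cases: g(0)=1, g(1)=2, g(2)=3, g(3)=5, g(4)=8, g(5)=13, g(6)=21, ..., g(16)=2584

Answer: 2584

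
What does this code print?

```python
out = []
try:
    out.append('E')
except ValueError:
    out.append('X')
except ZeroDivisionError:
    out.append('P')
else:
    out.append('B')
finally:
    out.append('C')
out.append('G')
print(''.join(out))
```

Execution trace: 'E' (try body, no exception) → 'B' (else) → 'C' (finally) → 'G' (after the try/except). Output: EBCG

Answer: EBCG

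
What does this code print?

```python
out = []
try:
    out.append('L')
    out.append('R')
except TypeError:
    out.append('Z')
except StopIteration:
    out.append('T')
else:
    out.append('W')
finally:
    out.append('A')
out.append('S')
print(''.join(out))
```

Execution trace: 'L' (try body) → 'R' (try body, no exception) → 'W' (else) → 'A' (finally) → 'S' (after the try/except). Output: LRWAS

Answer: LRWAS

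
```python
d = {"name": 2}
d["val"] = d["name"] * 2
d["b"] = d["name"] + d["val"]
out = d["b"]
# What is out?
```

Trace:
`d = {"name": 2}` → d = {'name': 2}
`d["val"] = d["name"] * 2` → d = {'name': 2, 'val': 4}
`d["b"] = d["name"] + d["val"]` → d = {'name': 2, 'val': 4, 'b': 6}
`out = d["b"]` → out = 6
So out = 6

Answer: 6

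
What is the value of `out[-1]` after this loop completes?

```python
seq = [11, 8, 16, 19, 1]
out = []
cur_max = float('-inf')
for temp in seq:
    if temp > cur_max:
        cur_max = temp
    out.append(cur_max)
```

Running max ends at 19
`out` takes the values: [] → [11] → [11, 11] → [11, 11, 16] → [11, 11, 16, 19] → [11, 11, 16, 19, 19]
So `out[-1]` = 19

Answer: 19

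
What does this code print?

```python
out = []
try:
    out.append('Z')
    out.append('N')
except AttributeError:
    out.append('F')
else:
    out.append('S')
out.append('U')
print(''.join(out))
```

Execution trace: 'Z' (try body) → 'N' (try body, no exception) → 'S' (else) → 'U' (after the try/except). Output: ZNSU

Answer: ZNSU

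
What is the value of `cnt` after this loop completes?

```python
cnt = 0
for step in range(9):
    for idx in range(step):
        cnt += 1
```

Triangle number: 0+1+2+...+8
`cnt` takes the values: 0 → 1 → 2 → 3 → 4 → 5 → 6 → 7 → 8 → 9 → 10 → 11 → 12 → 13 → 14 → 15 → 16 → 17 → 18 → 19 → 20 → 21 → 22 → 23 → 24 → 25 → 26 → 27 → 28 → 29 → 30 → 31 → 32 → 33 → 34 → 35 → 36

Answer: 36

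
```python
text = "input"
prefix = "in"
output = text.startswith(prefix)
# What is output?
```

Trace:
`text = "input"` → text = 'input'
`prefix = "in"` → prefix = 'in'
`output = text.startswith(prefix)` → output = True
So output = True

Answer: True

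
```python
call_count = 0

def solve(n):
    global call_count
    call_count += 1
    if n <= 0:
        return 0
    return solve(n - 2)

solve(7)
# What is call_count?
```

Linear recursion stepping by 2: 5 calls from n=7 down to ≤0.

Answer: 5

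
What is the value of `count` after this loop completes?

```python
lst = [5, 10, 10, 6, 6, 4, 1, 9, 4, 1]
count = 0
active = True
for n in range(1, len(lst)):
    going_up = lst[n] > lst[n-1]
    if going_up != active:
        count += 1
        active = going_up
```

Count direction changes in [5, 10, 10, 6, 6, 4, 1, 9, 4, 1]
`count` takes the values: 0 → 1 → 2 → 3

Answer: 3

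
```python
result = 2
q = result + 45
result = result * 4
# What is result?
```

Trace:
`result = 2` → result = 2
`q = result + 45` → q = 47
`result = result * 4` → result = 8
So result = 8

Answer: 8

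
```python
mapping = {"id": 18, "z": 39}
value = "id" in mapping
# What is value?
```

Trace:
`mapping = {"id": 18, "z": 39}` → mapping = {'id': 18, 'z': 39}
`value = "id" in mapping` → value = True
So value = True

Answer: True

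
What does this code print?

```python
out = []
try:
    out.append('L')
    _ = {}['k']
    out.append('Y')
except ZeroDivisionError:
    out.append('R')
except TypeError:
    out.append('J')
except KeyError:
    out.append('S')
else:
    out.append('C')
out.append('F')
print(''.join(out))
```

Execution trace: 'L' (try body) → 'S' (except KeyError) → 'F' (after the try/except). Output: LSF

Answer: LSF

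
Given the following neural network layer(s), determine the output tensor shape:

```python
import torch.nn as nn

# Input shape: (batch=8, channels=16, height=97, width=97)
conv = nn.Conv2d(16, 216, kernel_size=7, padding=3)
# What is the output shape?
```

Input: (8, 16, 97, 97) -> Output: (8, 216, 97, 97)

Answer: (8, 216, 97, 97)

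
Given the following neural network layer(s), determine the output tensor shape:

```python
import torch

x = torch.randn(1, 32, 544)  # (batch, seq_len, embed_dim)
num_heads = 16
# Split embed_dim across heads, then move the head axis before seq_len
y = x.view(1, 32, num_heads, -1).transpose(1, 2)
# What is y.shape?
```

Input: (1, 32, 544) -> head_dim = 544 // 16 = 34; after view: (1, 32, 16, 34) -> after transpose(1, 2): (1, 16, 32, 34) -> Output: (1, 16, 32, 34)

Answer: (1, 16, 32, 34)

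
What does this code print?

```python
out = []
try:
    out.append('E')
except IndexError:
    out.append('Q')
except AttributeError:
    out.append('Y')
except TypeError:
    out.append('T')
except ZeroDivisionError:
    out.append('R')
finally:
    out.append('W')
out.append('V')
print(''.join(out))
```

Execution trace: 'E' (try body, no exception) → 'W' (finally) → 'V' (after the try/except). Output: EWV

Answer: EWV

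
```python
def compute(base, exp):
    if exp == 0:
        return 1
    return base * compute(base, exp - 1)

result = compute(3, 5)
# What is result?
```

compute(3, 5) = 3 * 3 * 3 * 3 * 3 = 243

Answer: 243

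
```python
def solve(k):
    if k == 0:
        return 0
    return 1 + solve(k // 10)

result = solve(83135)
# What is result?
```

Count of digits of 83135: 5

Answer: 5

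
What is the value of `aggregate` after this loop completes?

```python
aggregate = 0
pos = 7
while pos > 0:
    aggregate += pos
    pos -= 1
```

Sum 7 down to 1
`aggregate` takes the values: 0 → 7 → 13 → 18 → 22 → 25 → 27 → 28

Answer: 28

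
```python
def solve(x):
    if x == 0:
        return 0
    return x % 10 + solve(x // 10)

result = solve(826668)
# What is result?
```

Sum of digits of 826668: 8 + 6 + 6 + 6 + 2 + 8 = 36

Answer: 36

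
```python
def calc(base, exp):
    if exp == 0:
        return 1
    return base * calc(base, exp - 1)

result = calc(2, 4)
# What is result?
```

calc(2, 4) = 2 * 2 * 2 * 2 = 16

Answer: 16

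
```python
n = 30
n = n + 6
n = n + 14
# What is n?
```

Trace:
`n = 30` → n = 30
`n = n + 6` → n = 36
`n = n + 14` → n = 50
So n = 50

Answer: 50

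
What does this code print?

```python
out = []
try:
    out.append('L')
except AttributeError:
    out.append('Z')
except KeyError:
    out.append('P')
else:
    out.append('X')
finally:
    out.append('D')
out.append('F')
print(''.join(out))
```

Execution trace: 'L' (try body, no exception) → 'X' (else) → 'D' (finally) → 'F' (after the try/except). Output: LXDF

Answer: LXDF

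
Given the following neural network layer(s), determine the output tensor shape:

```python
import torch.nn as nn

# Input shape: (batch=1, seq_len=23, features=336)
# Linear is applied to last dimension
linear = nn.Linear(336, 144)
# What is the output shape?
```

Input: (1, 23, 336) -> Output: (1, 23, 144)

Answer: (1, 23, 144)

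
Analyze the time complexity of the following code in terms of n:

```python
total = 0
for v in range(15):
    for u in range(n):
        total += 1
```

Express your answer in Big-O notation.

Each loop level contributes: 1 × n. Multiplying the contributions gives O(n).

Answer: O(n)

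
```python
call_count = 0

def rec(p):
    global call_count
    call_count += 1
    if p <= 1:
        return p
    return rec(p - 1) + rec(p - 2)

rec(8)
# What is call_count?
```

Calls(p) = 1 + Calls(p-1) + Calls(p-2); Calls(0)=Calls(1)=1. For p=8 this gives 67.

Answer: 67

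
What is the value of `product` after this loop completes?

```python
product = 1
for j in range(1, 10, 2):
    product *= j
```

Product of 1, 3, 5, ... up to 9
`product` takes the values: 1 → 3 → 15 → 105 → 945

Answer: 945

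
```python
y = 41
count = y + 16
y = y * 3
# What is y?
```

Trace:
`y = 41` → y = 41
`count = y + 16` → count = 57
`y = y * 3` → y = 123
So y = 123

Answer: 123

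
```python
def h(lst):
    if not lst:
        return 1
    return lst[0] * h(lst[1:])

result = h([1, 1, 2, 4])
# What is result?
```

Product over [1, 1, 2, 4] = 1 * 1 * 2 * 4 = 8

Answer: 8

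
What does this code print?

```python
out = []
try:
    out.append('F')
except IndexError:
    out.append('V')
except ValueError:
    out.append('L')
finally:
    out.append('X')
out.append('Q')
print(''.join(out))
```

Execution trace: 'F' (try body, no exception) → 'X' (finally) → 'Q' (after the try/except). Output: FXQ

Answer: FXQ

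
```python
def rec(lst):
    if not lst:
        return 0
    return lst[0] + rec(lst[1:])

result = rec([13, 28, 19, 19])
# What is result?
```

13 + 28 + 19 + 19 + 0 = 79

Answer: 79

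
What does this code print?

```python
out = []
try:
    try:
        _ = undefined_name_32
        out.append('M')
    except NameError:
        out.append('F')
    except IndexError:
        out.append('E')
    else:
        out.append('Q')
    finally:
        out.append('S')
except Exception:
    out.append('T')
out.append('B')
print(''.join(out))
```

Execution trace: 'F' (inner except NameError) → 'S' (inner finally) → 'B' (after the try/except). Output: FSB

Answer: FSB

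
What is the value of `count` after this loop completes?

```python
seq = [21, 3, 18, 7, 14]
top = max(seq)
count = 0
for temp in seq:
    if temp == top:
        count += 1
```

Count of max value 21 in [21, 3, 18, 7, 14]
`count` takes the values: 0 → 1

Answer: 1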